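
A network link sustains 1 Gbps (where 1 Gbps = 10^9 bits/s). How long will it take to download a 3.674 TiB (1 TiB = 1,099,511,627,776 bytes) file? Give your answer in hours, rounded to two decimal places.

3.674 TiB = 4,039,605,720,449.024 bytes = 32,316,845,763,592.192 bits
1 Gbps = 1,000,000,000 bits/s
time = 32,316,845,763,592.192 / 1,000,000,000 = 32,316.8458 s
32,316.8458 s / 3600 = 8.98 hours

8.98 hours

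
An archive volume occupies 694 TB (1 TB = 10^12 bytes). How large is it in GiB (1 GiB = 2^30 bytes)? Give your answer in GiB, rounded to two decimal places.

646,337.87 GiB

694 TB = 694 × 10^12 bytes = 694,000,000,000,000 bytes
1 GiB = 1,073,741,824 bytes
694,000,000,000,000 / 1,073,741,824 = 646,337.87 GiB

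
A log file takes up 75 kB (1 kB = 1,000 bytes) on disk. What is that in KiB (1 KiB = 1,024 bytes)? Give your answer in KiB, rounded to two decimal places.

75 kB × 1,000 bytes/kB = 75,000 bytes
1 KiB = 2^10 bytes = 1,024 bytes
75,000 / 1,024 = 73.24 KiB

73.24 KiB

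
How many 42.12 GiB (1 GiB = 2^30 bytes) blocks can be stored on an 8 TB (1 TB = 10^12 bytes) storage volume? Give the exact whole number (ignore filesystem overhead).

Capacity: 8 TB = 8,000,000,000,000 bytes
Per item: 42.12 GiB = 45,226,005,626.88 bytes
⌊8,000,000,000,000 / 45,226,005,626.88⌋ = 176

176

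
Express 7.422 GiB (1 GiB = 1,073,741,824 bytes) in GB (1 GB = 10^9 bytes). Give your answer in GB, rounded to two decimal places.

7.422 GiB = 7.422 × 2^30 bytes = 7,969,311,817.728 bytes
1 GB = 10^9 bytes = 1,000,000,000 bytes
7,969,311,817.728 / 1,000,000,000 = 7.97 GB

7.97 GB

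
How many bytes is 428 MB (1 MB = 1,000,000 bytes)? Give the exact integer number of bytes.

428 × 1,000,000 = 428,000,000 bytes  (1 MB = 10^6 bytes)

428,000,000 bytes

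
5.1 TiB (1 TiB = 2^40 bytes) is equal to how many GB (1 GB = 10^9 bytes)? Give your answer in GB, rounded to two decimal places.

5,607.51 GB

5.1 TiB × 1,099,511,627,776 bytes/TiB = 5,607,509,301,657.6 bytes
1 GB = 1,000,000,000 bytes
5,607,509,301,657.6 / 1,000,000,000 = 5,607.51 GB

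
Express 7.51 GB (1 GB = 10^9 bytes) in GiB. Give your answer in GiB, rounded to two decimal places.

7.51 GB × 1,000,000,000 bytes/GB = 7,510,000,000 bytes
1 GiB = 1,073,741,824 bytes
7,510,000,000 / 1,073,741,824 = 6.99 GiB

6.99 GiB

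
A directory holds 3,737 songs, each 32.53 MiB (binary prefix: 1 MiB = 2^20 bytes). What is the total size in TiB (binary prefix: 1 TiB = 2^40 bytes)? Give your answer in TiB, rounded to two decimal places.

Total = 3,737 × 32.53 MiB = 121564.61 MiB
= 121564.61 × 1,048,576 bytes = 127,469,732,495.36 bytes
1 TiB = 1,099,511,627,776 bytes
127,469,732,495.36 / 1,099,511,627,776 = 0.12 TiB

0.12 TiB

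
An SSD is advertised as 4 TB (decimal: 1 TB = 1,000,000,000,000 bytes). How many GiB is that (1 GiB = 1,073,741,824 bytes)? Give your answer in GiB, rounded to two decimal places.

3,725.29 GiB

4 TB = 4 × 10^12 bytes = 4,000,000,000,000 bytes
1 GiB = 2^30 bytes = 1,073,741,824 bytes
4,000,000,000,000 / 1,073,741,824 = 3,725.29 GiB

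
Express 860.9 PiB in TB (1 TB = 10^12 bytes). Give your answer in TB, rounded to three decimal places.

860.9 PiB × 1,125,899,906,842,624 bytes/PiB = 969,287,229,800,815,001.6 bytes
1 TB = 10^12 bytes = 1,000,000,000,000 bytes
969,287,229,800,815,001.6 / 1,000,000,000,000 = 969,287.230 TB

969,287.230 TB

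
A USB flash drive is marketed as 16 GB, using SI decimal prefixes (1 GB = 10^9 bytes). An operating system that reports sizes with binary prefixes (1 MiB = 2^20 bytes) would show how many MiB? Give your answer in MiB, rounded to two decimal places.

15,258.79 MiB

16 GB × 1,000,000,000 bytes/GB = 16,000,000,000 bytes
1 MiB = 2^20 bytes = 1,048,576 bytes
16,000,000,000 / 1,048,576 = 15,258.79 MiB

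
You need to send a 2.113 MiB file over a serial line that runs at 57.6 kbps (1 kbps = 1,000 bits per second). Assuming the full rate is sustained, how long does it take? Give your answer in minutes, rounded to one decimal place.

5.1 minutes

2.113 MiB = 2,215,641.088 bytes = 17,725,128.704 bits
57.6 kbps = 57,600 bits/s
time = 17,725,128.704 / 57,600 = 307.73 s
307.73 s / 60 = 5.1 minutes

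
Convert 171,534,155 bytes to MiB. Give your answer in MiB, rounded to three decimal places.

171,534,155 bytes given.
1 MiB = 1,048,576 bytes
171,534,155 / 1,048,576 = 163.588 MiB

163.588 MiB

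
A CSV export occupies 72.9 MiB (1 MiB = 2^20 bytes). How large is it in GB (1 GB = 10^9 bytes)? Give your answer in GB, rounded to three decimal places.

0.076 GB

72.9 MiB × 1,048,576 bytes/MiB = 76,441,190.4 bytes
1 GB = 10^9 bytes = 1,000,000,000 bytes
76,441,190.4 / 1,000,000,000 = 0.076 GB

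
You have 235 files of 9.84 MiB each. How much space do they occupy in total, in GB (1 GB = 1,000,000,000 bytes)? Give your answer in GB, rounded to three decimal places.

2.425 GB

Total = 235 × 9.84 MiB = 2312.4 MiB
= 2312.4 × 1,048,576 bytes = 2,424,727,142.4 bytes
1 GB = 1,000,000,000 bytes
2,424,727,142.4 / 1,000,000,000 = 2.425 GB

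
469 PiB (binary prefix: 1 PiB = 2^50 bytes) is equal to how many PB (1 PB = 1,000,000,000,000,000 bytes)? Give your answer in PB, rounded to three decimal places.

469 PiB = 469 × 2^50 bytes = 528,047,056,309,190,656 bytes
1 PB = 10^15 bytes = 1,000,000,000,000,000 bytes
528,047,056,309,190,656 / 1,000,000,000,000,000 = 528.047 PB

528.047 PB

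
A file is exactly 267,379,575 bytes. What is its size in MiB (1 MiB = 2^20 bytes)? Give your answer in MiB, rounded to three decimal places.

267,379,575 bytes given.
1 MiB = 2^20 bytes = 1,048,576 bytes
267,379,575 / 1,048,576 = 254.993 MiB

254.993 MiB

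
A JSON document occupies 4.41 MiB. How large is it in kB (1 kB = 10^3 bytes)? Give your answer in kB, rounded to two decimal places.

4,624.22 kB

4.41 MiB × 1,048,576 bytes/MiB = 4,624,220.16 bytes
1 kB = 10^3 bytes = 1,000 bytes
4,624,220.16 / 1,000 = 4,624.22 kB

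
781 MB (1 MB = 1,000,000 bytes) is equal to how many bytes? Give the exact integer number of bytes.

781 × 1,000,000 = 781,000,000 bytes

781,000,000 bytes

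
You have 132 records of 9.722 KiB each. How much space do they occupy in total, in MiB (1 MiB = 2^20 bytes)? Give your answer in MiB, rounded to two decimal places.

Total = 132 × 9.722 KiB = 1283.304 KiB
= 1283.304 × 1,024 bytes = 1,314,103.296 bytes
1 MiB = 1,048,576 bytes
1,314,103.296 / 1,048,576 = 1.25 MiB

1.25 MiB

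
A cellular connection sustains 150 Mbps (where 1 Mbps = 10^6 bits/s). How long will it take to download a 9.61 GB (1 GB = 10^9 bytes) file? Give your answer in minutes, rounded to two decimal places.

9.61 GB = 9,610,000,000 bytes = 76,880,000,000 bits
150 Mbps = 150,000,000 bits/s
time = 76,880,000,000 / 150,000,000 = 512.533 s
512.533 s / 60 = 8.54 minutes

8.54 minutes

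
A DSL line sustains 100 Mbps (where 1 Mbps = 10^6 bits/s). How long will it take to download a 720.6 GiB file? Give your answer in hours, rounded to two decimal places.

17.19 hours

720.6 GiB = 773,738,358,374.4 bytes = 6,189,906,866,995.2 bits
100 Mbps = 100,000,000 bits/s
time = 6,189,906,866,995.2 / 100,000,000 = 61,899.0687 s
61,899.0687 s / 3600 = 17.19 hours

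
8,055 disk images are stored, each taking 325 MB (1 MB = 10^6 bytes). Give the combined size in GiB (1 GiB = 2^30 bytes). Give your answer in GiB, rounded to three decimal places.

Total = 8,055 × 325 MB = 2,617,875 MB
= 2,617,875 × 1,000,000 bytes = 2,617,875,000,000 bytes
1 GiB = 1,073,741,824 bytes
2,617,875,000,000 / 1,073,741,824 = 2,438.086 GiB

2,438.086 GiB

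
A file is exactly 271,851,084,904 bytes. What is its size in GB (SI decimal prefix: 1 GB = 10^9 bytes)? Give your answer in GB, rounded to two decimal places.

271,851,084,904 bytes given.
1 GB = 1,000,000,000 bytes
271,851,084,904 / 1,000,000,000 = 271.85 GB

271.85 GB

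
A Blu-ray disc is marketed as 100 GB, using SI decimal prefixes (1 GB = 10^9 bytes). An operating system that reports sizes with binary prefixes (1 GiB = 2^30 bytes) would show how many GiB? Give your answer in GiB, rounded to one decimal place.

93.1 GiB

100 GB × 1,000,000,000 bytes/GB = 100,000,000,000 bytes
1 GiB = 1,073,741,824 bytes
100,000,000,000 / 1,073,741,824 = 93.1 GiB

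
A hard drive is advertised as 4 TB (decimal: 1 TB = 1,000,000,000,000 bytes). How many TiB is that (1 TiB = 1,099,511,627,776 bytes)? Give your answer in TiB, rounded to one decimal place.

4 TB = 4 × 10^12 bytes = 4,000,000,000,000 bytes
1 TiB = 1,099,511,627,776 bytes
4,000,000,000,000 / 1,099,511,627,776 = 3.6 TiB

3.6 TiB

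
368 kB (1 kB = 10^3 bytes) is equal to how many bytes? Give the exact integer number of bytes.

368,000 bytes

368 × 1,000 = 368,000 bytes  (1 kB = 10^3 bytes)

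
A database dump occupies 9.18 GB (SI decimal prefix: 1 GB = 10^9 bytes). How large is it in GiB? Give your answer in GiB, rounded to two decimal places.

9.18 GB = 9.18 × 10^9 bytes = 9,180,000,000 bytes
1 GiB = 2^30 bytes = 1,073,741,824 bytes
9,180,000,000 / 1,073,741,824 = 8.55 GiB

8.55 GiB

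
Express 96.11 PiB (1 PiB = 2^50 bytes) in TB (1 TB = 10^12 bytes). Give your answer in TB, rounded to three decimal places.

96.11 PiB = 96.11 × 2^50 bytes = 108,210,240,046,644,592.64 bytes
1 TB = 1,000,000,000,000 bytes
108,210,240,046,644,592.64 / 1,000,000,000,000 = 108,210.240 TB

108,210.240 TB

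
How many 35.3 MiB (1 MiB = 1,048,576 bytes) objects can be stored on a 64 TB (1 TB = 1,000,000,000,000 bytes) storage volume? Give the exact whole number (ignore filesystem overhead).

Capacity: 64 TB = 64,000,000,000,000 bytes
Per item: 35.3 MiB = 37,014,732.8 bytes
⌊64,000,000,000,000 / 37,014,732.8⌋ = 1,729,041

1,729,041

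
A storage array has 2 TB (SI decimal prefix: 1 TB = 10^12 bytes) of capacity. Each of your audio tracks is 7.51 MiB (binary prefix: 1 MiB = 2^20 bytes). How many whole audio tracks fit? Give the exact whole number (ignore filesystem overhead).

Capacity: 2 TB = 2,000,000,000,000 bytes
Per item: 7.51 MiB = 7,874,805.76 bytes
⌊2,000,000,000,000 / 7,874,805.76⌋ = 253,974

253,974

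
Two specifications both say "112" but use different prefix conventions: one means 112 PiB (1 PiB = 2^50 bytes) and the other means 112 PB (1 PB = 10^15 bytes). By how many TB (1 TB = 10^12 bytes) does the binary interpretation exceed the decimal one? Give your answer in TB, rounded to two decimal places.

112 PiB = 112 × 1,125,899,906,842,624 = 126,100,789,566,373,888 bytes
112 PB = 112 × 1,000,000,000,000,000 = 112,000,000,000,000,000 bytes
difference = 14,100,789,566,373,888 bytes
14,100,789,566,373,888 / 1,000,000,000,000 = 14,100.79 TB

14,100.79 TB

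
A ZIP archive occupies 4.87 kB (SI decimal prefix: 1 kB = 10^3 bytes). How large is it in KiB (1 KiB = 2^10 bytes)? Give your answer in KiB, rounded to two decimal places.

4.76 KiB

4.87 kB × 1,000 bytes/kB = 4,870 bytes
1 KiB = 2^10 bytes = 1,024 bytes
4,870 / 1,024 = 4.76 KiB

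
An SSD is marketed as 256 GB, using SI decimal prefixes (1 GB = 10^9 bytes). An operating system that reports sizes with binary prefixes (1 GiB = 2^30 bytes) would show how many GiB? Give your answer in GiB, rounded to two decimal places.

238.42 GiB

256 GB × 1,000,000,000 bytes/GB = 256,000,000,000 bytes
1 GiB = 1,073,741,824 bytes
256,000,000,000 / 1,073,741,824 = 238.42 GiB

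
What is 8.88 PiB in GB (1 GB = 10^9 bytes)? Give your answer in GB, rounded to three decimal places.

8.88 PiB = 8.88 × 2^50 bytes = 9,997,991,172,762,501.12 bytes
1 GB = 1,000,000,000 bytes
9,997,991,172,762,501.12 / 1,000,000,000 = 9,997,991.173 GB

9,997,991.173 GB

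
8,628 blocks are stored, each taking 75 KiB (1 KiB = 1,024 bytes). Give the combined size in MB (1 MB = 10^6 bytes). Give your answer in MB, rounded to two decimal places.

662.63 MB

Total = 8,628 × 75 KiB = 647,100 KiB
= 647,100 × 1,024 bytes = 662,630,400 bytes
1 MB = 1,000,000 bytes
662,630,400 / 1,000,000 = 662.63 MB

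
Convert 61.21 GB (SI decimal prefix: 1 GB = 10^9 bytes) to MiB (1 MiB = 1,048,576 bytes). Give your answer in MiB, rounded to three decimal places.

58,374.405 MiB

61.21 GB = 61.21 × 10^9 bytes = 61,210,000,000 bytes
1 MiB = 2^20 bytes = 1,048,576 bytes
61,210,000,000 / 1,048,576 = 58,374.405 MiB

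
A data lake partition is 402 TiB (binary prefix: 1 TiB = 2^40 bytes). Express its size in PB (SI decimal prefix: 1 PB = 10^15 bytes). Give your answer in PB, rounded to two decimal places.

0.44 PB

402 TiB = 402 × 2^40 bytes = 442,003,674,365,952 bytes
1 PB = 10^15 bytes = 1,000,000,000,000,000 bytes
442,003,674,365,952 / 1,000,000,000,000,000 = 0.44 PB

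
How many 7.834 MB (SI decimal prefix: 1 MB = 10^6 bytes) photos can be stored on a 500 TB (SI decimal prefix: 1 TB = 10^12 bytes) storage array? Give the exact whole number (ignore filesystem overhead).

Capacity: 500 TB = 500,000,000,000,000 bytes
Per item: 7.834 MB = 7,834,000 bytes
⌊500,000,000,000,000 / 7,834,000⌋ = 63,824,355

63,824,355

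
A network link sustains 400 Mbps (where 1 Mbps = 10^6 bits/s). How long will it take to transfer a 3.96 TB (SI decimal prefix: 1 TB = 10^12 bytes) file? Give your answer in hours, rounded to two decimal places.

22.00 hours

3.96 TB = 3,960,000,000,000 bytes = 31,680,000,000,000 bits
400 Mbps = 400,000,000 bits/s
time = 31,680,000,000,000 / 400,000,000 = 79,200.0000 s
79,200.0000 s / 3600 = 22.00 hours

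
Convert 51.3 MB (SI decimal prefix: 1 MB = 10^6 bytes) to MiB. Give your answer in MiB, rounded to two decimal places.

51.3 MB = 51.3 × 10^6 bytes = 51,300,000 bytes
1 MiB = 1,048,576 bytes
51,300,000 / 1,048,576 = 48.92 MiB

48.92 MiB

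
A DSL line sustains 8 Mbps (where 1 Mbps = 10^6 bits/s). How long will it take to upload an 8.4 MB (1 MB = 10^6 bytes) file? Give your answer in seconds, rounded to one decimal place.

8.4 MB = 8,400,000 bytes = 67,200,000 bits
8 Mbps = 8,000,000 bits/s
time = 67,200,000 / 8,000,000 = 8.4 s

8.4 seconds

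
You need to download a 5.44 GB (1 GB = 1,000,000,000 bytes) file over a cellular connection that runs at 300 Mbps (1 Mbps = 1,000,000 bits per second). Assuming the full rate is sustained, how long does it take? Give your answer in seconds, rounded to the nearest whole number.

5.44 GB = 5,440,000,000 bytes = 43,520,000,000 bits
300 Mbps = 300,000,000 bits/s
time = 43,520,000,000 / 300,000,000 = 145 s

145 seconds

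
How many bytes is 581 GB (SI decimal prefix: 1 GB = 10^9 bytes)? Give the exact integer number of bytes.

581,000,000,000 bytes

581 × 1,000,000,000 = 581,000,000,000 bytes  (1 GB = 10^9 bytes)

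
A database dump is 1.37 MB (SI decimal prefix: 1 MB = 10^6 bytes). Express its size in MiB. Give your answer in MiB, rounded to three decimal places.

1.307 MiB

1.37 MB × 1,000,000 bytes/MB = 1,370,000 bytes
1 MiB = 2^20 bytes = 1,048,576 bytes
1,370,000 / 1,048,576 = 1.307 MiB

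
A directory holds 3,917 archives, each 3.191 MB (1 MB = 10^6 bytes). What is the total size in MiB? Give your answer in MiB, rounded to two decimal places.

11,920.12 MiB

Total = 3,917 × 3.191 MB = 12499.147 MB
= 12499.147 × 1,000,000 bytes = 12,499,147,000 bytes
1 MiB = 1,048,576 bytes
12,499,147,000 / 1,048,576 = 11,920.12 MiB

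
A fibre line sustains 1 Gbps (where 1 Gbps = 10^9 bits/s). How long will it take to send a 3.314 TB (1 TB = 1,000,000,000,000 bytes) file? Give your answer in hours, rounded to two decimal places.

3.314 TB = 3,314,000,000,000 bytes = 26,512,000,000,000 bits
1 Gbps = 1,000,000,000 bits/s
time = 26,512,000,000,000 / 1,000,000,000 = 26,512.0000 s
26,512.0000 s / 3600 = 7.36 hours

7.36 hours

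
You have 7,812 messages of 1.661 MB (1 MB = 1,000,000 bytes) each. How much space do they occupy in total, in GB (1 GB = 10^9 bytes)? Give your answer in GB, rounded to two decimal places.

Total = 7,812 × 1.661 MB = 12975.732 MB
= 12975.732 × 1,000,000 bytes = 12,975,732,000 bytes
1 GB = 1,000,000,000 bytes
12,975,732,000 / 1,000,000,000 = 12.98 GB

12.98 GB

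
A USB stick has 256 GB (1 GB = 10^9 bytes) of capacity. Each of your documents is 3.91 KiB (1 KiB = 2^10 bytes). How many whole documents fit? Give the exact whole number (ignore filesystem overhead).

Capacity: 256 GB = 256,000,000,000 bytes
Per item: 3.91 KiB = 4,003.84 bytes
⌊256,000,000,000 / 4,003.84⌋ = 63,938,618

63,938,618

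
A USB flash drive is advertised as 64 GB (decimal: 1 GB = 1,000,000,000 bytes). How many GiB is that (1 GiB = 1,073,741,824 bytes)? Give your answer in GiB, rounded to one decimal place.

64 GB × 1,000,000,000 bytes/GB = 64,000,000,000 bytes
1 GiB = 2^30 bytes = 1,073,741,824 bytes
64,000,000,000 / 1,073,741,824 = 59.6 GiB

59.6 GiB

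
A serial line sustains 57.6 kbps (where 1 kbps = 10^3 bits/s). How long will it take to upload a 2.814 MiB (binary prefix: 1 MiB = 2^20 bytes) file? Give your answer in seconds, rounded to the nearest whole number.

410 seconds

2.814 MiB = 2,950,692.864 bytes = 23,605,542.912 bits
57.6 kbps = 57,600 bits/s
time = 23,605,542.912 / 57,600 = 410 s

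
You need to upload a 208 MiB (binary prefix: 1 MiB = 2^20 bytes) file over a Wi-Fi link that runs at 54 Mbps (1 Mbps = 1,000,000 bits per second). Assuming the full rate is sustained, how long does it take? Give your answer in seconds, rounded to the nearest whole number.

32 seconds

208 MiB = 218,103,808 bytes = 1,744,830,464 bits
54 Mbps = 54,000,000 bits/s
time = 1,744,830,464 / 54,000,000 = 32 s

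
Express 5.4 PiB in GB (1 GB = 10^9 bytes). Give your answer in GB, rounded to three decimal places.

6,079,859.497 GB

5.4 PiB = 5.4 × 2^50 bytes = 6,079,859,496,950,169.6 bytes
1 GB = 1,000,000,000 bytes
6,079,859,496,950,169.6 / 1,000,000,000 = 6,079,859.497 GB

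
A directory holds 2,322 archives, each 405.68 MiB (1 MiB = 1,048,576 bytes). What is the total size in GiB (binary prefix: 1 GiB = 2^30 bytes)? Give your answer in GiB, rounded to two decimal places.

Total = 2,322 × 405.68 MiB = 941988.96 MiB
= 941988.96 × 1,048,576 bytes = 987,747,015,720.96 bytes
1 GiB = 1,073,741,824 bytes
987,747,015,720.96 / 1,073,741,824 = 919.91 GiB

919.91 GiB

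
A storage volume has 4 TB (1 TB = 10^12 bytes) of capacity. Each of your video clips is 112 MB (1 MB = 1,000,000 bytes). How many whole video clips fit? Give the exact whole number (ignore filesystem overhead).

Capacity: 4 TB = 4,000,000,000,000 bytes
Per item: 112 MB = 112,000,000 bytes
⌊4,000,000,000,000 / 112,000,000⌋ = 35,714

35,714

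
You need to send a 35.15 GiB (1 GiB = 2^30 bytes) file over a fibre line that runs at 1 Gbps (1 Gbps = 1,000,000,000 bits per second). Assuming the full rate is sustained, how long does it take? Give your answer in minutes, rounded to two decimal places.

35.15 GiB = 37,742,025,113.6 bytes = 301,936,200,908.8 bits
1 Gbps = 1,000,000,000 bits/s
time = 301,936,200,908.8 / 1,000,000,000 = 301.936 s
301.936 s / 60 = 5.03 minutes

5.03 minutes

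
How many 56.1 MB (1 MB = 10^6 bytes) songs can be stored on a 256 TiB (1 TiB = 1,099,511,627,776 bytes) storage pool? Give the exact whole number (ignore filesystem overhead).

Capacity: 256 TiB = 281,474,976,710,656 bytes
Per item: 56.1 MB = 56,100,000 bytes
⌊281,474,976,710,656 / 56,100,000⌋ = 5,017,379

5,017,379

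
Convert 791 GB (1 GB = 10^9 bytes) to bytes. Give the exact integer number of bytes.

791 × 1,000,000,000 = 791,000,000,000 bytes  (1 GB = 10^9 bytes)

791,000,000,000 bytes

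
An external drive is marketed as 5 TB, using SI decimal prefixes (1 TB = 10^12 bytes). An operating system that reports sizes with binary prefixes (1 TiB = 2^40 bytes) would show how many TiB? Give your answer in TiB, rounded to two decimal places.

4.55 TiB

5 TB × 1,000,000,000,000 bytes/TB = 5,000,000,000,000 bytes
1 TiB = 1,099,511,627,776 bytes
5,000,000,000,000 / 1,099,511,627,776 = 4.55 TiB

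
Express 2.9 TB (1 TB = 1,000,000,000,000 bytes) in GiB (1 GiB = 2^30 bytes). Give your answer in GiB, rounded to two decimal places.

2.9 TB = 2.9 × 10^12 bytes = 2,900,000,000,000 bytes
1 GiB = 2^30 bytes = 1,073,741,824 bytes
2,900,000,000,000 / 1,073,741,824 = 2,700.84 GiB

2,700.84 GiB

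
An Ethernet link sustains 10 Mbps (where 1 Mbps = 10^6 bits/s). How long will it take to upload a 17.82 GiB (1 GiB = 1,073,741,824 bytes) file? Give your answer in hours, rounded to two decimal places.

4.25 hours

17.82 GiB = 19,134,079,303.68 bytes = 153,072,634,429.44 bits
10 Mbps = 10,000,000 bits/s
time = 153,072,634,429.44 / 10,000,000 = 15,307.2634 s
15,307.2634 s / 3600 = 4.25 hours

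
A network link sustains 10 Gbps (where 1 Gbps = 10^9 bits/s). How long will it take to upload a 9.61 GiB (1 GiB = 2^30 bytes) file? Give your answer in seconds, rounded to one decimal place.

8.3 seconds

9.61 GiB = 10,318,658,928.64 bytes = 82,549,271,429.12 bits
10 Gbps = 10,000,000,000 bits/s
time = 82,549,271,429.12 / 10,000,000,000 = 8.3 s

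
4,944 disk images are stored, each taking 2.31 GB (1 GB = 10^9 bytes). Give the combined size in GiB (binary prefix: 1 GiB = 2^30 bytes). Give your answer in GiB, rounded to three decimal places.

Total = 4,944 × 2.31 GB = 11420.64 GB
= 11420.64 × 1,000,000,000 bytes = 11,420,640,000,000 bytes
1 GiB = 1,073,741,824 bytes
11,420,640,000,000 / 1,073,741,824 = 10,636.300 GiB

10,636.300 GiB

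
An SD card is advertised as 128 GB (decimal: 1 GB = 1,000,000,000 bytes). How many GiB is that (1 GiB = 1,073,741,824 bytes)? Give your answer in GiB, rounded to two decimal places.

128 GB = 128 × 10^9 bytes = 128,000,000,000 bytes
1 GiB = 2^30 bytes = 1,073,741,824 bytes
128,000,000,000 / 1,073,741,824 = 119.21 GiB

119.21 GiB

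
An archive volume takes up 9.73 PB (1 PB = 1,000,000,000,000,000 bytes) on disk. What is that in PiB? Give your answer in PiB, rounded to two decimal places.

8.64 PiB

9.73 PB = 9.73 × 10^15 bytes = 9,730,000,000,000,000 bytes
1 PiB = 2^50 bytes = 1,125,899,906,842,624 bytes
9,730,000,000,000,000 / 1,125,899,906,842,624 = 8.64 PiB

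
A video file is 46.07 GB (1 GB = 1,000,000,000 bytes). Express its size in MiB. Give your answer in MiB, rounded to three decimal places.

46.07 GB × 1,000,000,000 bytes/GB = 46,070,000,000 bytes
1 MiB = 2^20 bytes = 1,048,576 bytes
46,070,000,000 / 1,048,576 = 43,935.776 MiB

43,935.776 MiB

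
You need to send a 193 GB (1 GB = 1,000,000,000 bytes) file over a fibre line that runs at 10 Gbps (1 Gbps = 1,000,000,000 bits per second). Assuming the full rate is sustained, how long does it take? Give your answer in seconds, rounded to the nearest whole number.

193 GB = 193,000,000,000 bytes = 1,544,000,000,000 bits
10 Gbps = 10,000,000,000 bits/s
time = 1,544,000,000,000 / 10,000,000,000 = 154 s

154 seconds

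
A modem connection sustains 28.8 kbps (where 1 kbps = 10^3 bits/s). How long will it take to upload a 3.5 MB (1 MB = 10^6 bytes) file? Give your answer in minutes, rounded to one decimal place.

16.2 minutes

3.5 MB = 3,500,000 bytes = 28,000,000 bits
28.8 kbps = 28,800 bits/s
time = 28,000,000 / 28,800 = 972.22 s
972.22 s / 60 = 16.2 minutes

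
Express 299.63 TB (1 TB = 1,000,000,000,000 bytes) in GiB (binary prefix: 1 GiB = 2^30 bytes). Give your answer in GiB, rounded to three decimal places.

299.63 TB = 299.63 × 10^12 bytes = 299,630,000,000,000 bytes
1 GiB = 1,073,741,824 bytes
299,630,000,000,000 / 1,073,741,824 = 279,052.183 GiB

279,052.183 GiB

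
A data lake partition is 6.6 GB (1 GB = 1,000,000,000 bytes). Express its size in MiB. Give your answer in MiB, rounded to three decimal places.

6.6 GB × 1,000,000,000 bytes/GB = 6,600,000,000 bytes
1 MiB = 2^20 bytes = 1,048,576 bytes
6,600,000,000 / 1,048,576 = 6,294.250 MiB

6,294.250 MiB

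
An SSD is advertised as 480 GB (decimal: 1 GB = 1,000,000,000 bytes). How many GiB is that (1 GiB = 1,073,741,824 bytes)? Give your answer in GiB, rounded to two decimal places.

480 GB × 1,000,000,000 bytes/GB = 480,000,000,000 bytes
1 GiB = 2^30 bytes = 1,073,741,824 bytes
480,000,000,000 / 1,073,741,824 = 447.03 GiB

447.03 GiB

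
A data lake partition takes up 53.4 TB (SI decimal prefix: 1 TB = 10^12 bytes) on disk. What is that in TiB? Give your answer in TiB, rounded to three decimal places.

53.4 TB × 1,000,000,000,000 bytes/TB = 53,400,000,000,000 bytes
1 TiB = 2^40 bytes = 1,099,511,627,776 bytes
53,400,000,000,000 / 1,099,511,627,776 = 48.567 TiB

48.567 TiB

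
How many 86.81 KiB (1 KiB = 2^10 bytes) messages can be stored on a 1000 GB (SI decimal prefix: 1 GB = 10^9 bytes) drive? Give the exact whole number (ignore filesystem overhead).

Capacity: 1000 GB = 1,000,000,000,000 bytes
Per item: 86.81 KiB = 88,893.44 bytes
⌊1,000,000,000,000 / 88,893.44⌋ = 11,249,424

11,249,424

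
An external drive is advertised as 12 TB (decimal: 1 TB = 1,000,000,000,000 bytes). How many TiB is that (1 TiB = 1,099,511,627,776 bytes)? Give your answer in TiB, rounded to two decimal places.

10.91 TiB

12 TB = 12 × 10^12 bytes = 12,000,000,000,000 bytes
1 TiB = 2^40 bytes = 1,099,511,627,776 bytes
12,000,000,000,000 / 1,099,511,627,776 = 10.91 TiB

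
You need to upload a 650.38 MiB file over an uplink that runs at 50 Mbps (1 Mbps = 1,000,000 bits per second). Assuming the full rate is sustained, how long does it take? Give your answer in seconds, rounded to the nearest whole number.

109 seconds

650.38 MiB = 681,972,858.88 bytes = 5,455,782,871.04 bits
50 Mbps = 50,000,000 bits/s
time = 5,455,782,871.04 / 50,000,000 = 109 s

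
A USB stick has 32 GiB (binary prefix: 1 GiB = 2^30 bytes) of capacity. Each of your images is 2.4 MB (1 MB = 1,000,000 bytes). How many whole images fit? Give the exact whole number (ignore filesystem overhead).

14,316

Capacity: 32 GiB = 34,359,738,368 bytes
Per item: 2.4 MB = 2,400,000 bytes
⌊34,359,738,368 / 2,400,000⌋ = 14,316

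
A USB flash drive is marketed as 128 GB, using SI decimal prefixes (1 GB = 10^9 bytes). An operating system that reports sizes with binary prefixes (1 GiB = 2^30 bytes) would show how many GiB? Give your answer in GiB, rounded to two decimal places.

128 GB × 1,000,000,000 bytes/GB = 128,000,000,000 bytes
1 GiB = 1,073,741,824 bytes
128,000,000,000 / 1,073,741,824 = 119.21 GiB

119.21 GiB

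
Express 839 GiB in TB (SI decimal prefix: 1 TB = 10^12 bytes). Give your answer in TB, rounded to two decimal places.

0.90 TB

839 GiB = 839 × 2^30 bytes = 900,869,390,336 bytes
1 TB = 1,000,000,000,000 bytes
900,869,390,336 / 1,000,000,000,000 = 0.90 TB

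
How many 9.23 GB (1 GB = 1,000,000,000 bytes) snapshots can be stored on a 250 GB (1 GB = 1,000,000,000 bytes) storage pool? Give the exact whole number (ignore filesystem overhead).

Capacity: 250 GB = 250,000,000,000 bytes
Per item: 9.23 GB = 9,230,000,000 bytes
⌊250,000,000,000 / 9,230,000,000⌋ = 27

27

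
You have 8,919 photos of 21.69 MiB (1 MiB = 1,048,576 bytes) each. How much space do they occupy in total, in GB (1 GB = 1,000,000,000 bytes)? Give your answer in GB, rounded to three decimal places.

202.850 GB

Total = 8,919 × 21.69 MiB = 193453.11 MiB
= 193453.11 × 1,048,576 bytes = 202,850,288,271.36 bytes
1 GB = 1,000,000,000 bytes
202,850,288,271.36 / 1,000,000,000 = 202.850 GB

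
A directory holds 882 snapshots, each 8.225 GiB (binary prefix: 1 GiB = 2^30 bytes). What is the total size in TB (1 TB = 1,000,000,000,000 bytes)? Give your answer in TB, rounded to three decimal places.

Total = 882 × 8.225 GiB = 7254.45 GiB
= 7254.45 × 1,073,741,824 bytes = 7,789,406,375,116.8 bytes
1 TB = 1,000,000,000,000 bytes
7,789,406,375,116.8 / 1,000,000,000,000 = 7.789 TB

7.789 TB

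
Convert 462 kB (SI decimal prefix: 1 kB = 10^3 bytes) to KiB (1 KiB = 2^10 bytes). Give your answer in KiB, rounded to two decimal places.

451.17 KiB

462 kB × 1,000 bytes/kB = 462,000 bytes
1 KiB = 2^10 bytes = 1,024 bytes
462,000 / 1,024 = 451.17 KiB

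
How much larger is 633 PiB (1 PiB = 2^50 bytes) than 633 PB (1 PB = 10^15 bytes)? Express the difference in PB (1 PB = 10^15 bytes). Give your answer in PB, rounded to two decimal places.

633 PiB = 633 × 1,125,899,906,842,624 = 712,694,641,031,380,992 bytes
633 PB = 633 × 1,000,000,000,000,000 = 633,000,000,000,000,000 bytes
difference = 79,694,641,031,380,992 bytes
79,694,641,031,380,992 / 1,000,000,000,000,000 = 79.69 PB

79.69 PB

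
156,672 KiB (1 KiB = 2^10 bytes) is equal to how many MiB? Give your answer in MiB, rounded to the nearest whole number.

153 MiB

156,672 KiB = 156,672 × 2^10 bytes = 160,432,128 bytes
1 MiB = 1,048,576 bytes
160,432,128 / 1,048,576 = 153 MiB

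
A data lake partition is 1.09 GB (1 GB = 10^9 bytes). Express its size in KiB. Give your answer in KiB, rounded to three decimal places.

1.09 GB = 1.09 × 10^9 bytes = 1,090,000,000 bytes
1 KiB = 2^10 bytes = 1,024 bytes
1,090,000,000 / 1,024 = 1,064,453.125 KiB

1,064,453.125 KiB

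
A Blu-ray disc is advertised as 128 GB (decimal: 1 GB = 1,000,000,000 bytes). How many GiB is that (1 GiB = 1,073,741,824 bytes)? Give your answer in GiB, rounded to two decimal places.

128 GB = 128 × 10^9 bytes = 128,000,000,000 bytes
1 GiB = 1,073,741,824 bytes
128,000,000,000 / 1,073,741,824 = 119.21 GiB

119.21 GiB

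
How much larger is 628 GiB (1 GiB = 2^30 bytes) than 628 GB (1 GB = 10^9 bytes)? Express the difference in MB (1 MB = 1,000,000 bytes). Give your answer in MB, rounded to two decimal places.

628 GiB = 628 × 1,073,741,824 = 674,309,865,472 bytes
628 GB = 628 × 1,000,000,000 = 628,000,000,000 bytes
difference = 46,309,865,472 bytes
46,309,865,472 / 1,000,000 = 46,309.87 MB

46,309.87 MB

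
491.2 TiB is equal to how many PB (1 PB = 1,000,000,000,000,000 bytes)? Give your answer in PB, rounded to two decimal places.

491.2 TiB × 1,099,511,627,776 bytes/TiB = 540,080,111,563,571.2 bytes
1 PB = 10^15 bytes = 1,000,000,000,000,000 bytes
540,080,111,563,571.2 / 1,000,000,000,000,000 = 0.54 PB

0.54 PB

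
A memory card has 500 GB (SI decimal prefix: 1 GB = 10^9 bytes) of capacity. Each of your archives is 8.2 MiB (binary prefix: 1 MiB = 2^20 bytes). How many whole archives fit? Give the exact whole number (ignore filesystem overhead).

58,150

Capacity: 500 GB = 500,000,000,000 bytes
Per item: 8.2 MiB = 8,598,323.2 bytes
⌊500,000,000,000 / 8,598,323.2⌋ = 58,150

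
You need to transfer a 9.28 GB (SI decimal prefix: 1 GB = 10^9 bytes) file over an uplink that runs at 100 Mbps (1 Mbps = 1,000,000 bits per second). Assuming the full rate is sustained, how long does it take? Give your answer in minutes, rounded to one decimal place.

12.4 minutes

9.28 GB = 9,280,000,000 bytes = 74,240,000,000 bits
100 Mbps = 100,000,000 bits/s
time = 74,240,000,000 / 100,000,000 = 742.40 s
742.40 s / 60 = 12.4 minutes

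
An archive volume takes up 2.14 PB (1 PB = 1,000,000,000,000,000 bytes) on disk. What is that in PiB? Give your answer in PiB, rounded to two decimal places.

1.90 PiB

2.14 PB = 2.14 × 10^15 bytes = 2,140,000,000,000,000 bytes
1 PiB = 1,125,899,906,842,624 bytes
2,140,000,000,000,000 / 1,125,899,906,842,624 = 1.90 PiB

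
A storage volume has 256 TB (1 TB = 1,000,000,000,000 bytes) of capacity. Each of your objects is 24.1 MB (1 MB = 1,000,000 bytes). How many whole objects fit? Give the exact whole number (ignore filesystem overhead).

Capacity: 256 TB = 256,000,000,000,000 bytes
Per item: 24.1 MB = 24,100,000 bytes
⌊256,000,000,000,000 / 24,100,000⌋ = 10,622,406

10,622,406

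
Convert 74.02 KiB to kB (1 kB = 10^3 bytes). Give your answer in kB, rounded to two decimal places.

75.80 kB

74.02 KiB = 74.02 × 2^10 bytes = 75,796.48 bytes
1 kB = 1,000 bytes
75,796.48 / 1,000 = 75.80 kB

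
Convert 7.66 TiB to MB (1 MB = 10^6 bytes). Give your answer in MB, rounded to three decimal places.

7.66 TiB = 7.66 × 2^40 bytes = 8,422,259,068,764.16 bytes
1 MB = 1,000,000 bytes
8,422,259,068,764.16 / 1,000,000 = 8,422,259.069 MB

8,422,259.069 MB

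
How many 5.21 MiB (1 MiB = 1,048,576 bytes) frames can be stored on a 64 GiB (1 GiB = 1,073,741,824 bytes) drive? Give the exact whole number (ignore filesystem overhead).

12,578

Capacity: 64 GiB = 68,719,476,736 bytes
Per item: 5.21 MiB = 5,463,080.96 bytes
⌊68,719,476,736 / 5,463,080.96⌋ = 12,578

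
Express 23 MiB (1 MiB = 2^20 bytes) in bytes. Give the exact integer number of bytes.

24,117,248 bytes

23 × 1,048,576 = 24,117,248 bytes  (1 MiB = 2^20 bytes)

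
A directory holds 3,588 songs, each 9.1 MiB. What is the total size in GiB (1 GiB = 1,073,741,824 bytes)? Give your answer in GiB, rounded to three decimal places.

Total = 3,588 × 9.1 MiB = 32650.8 MiB
= 32650.8 × 1,048,576 bytes = 34,236,845,260.8 bytes
1 GiB = 1,073,741,824 bytes
34,236,845,260.8 / 1,073,741,824 = 31.886 GiB

31.886 GiB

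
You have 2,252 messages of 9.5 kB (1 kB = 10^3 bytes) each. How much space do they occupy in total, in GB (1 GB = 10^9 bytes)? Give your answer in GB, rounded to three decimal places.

0.021 GB

Total = 2,252 × 9.5 kB = 21,394 kB
= 21,394 × 1,000 bytes = 21,394,000 bytes
1 GB = 1,000,000,000 bytes
21,394,000 / 1,000,000,000 = 0.021 GB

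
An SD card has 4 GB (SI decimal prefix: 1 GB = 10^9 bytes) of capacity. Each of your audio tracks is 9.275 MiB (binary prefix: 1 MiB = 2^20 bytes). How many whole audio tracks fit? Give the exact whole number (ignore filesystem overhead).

Capacity: 4 GB = 4,000,000,000 bytes
Per item: 9.275 MiB = 9,725,542.4 bytes
⌊4,000,000,000 / 9,725,542.4⌋ = 411

411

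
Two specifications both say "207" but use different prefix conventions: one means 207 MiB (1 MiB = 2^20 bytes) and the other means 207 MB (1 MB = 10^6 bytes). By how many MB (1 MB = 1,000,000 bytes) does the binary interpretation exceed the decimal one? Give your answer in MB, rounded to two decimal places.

10.06 MB

207 MiB = 207 × 1,048,576 = 217,055,232 bytes
207 MB = 207 × 1,000,000 = 207,000,000 bytes
difference = 10,055,232 bytes
10,055,232 / 1,000,000 = 10.06 MB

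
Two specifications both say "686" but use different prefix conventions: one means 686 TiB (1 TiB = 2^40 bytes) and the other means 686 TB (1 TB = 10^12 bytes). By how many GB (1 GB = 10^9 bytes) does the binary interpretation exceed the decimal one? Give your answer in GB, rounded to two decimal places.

68,264.98 GB

686 TiB = 686 × 1,099,511,627,776 = 754,264,976,654,336 bytes
686 TB = 686 × 1,000,000,000,000 = 686,000,000,000,000 bytes
difference = 68,264,976,654,336 bytes
68,264,976,654,336 / 1,000,000,000 = 68,264.98 GB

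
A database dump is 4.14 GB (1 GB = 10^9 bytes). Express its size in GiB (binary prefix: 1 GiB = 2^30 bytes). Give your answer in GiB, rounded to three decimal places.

4.14 GB × 1,000,000,000 bytes/GB = 4,140,000,000 bytes
1 GiB = 1,073,741,824 bytes
4,140,000,000 / 1,073,741,824 = 3.856 GiB

3.856 GiB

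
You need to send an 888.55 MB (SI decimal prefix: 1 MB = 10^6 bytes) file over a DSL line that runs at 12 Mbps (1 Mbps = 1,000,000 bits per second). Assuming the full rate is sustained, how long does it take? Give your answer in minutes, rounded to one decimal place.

888.55 MB = 888,550,000 bytes = 7,108,400,000 bits
12 Mbps = 12,000,000 bits/s
time = 7,108,400,000 / 12,000,000 = 592.37 s
592.37 s / 60 = 9.9 minutes

9.9 minutes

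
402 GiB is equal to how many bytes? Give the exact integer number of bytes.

431,644,213,248 bytes

402 × 1,073,741,824 = 431,644,213,248 bytes  (1 GiB = 2^30 bytes)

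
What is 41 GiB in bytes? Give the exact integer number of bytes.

41 × 1,073,741,824 = 44,023,414,784 bytes  (1 GiB = 2^30 bytes)

44,023,414,784 bytes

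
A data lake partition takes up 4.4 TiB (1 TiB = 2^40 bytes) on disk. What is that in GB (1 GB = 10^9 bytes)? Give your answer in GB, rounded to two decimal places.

4,837.85 GB

4.4 TiB × 1,099,511,627,776 bytes/TiB = 4,837,851,162,214.4 bytes
1 GB = 10^9 bytes = 1,000,000,000 bytes
4,837,851,162,214.4 / 1,000,000,000 = 4,837.85 GB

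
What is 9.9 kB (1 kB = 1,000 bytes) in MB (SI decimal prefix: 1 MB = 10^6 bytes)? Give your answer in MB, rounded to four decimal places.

9.9 kB = 9.9 × 10^3 bytes = 9,900 bytes
1 MB = 1,000,000 bytes
9,900 / 1,000,000 = 0.0099 MB

0.0099 MB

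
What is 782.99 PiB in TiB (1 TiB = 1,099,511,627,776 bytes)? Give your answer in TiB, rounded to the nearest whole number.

801,782 TiB

782.99 PiB = 782.99 × 2^50 bytes = 881,568,368,058,706,165.76 bytes
1 TiB = 1,099,511,627,776 bytes
881,568,368,058,706,165.76 / 1,099,511,627,776 = 801,782 TiB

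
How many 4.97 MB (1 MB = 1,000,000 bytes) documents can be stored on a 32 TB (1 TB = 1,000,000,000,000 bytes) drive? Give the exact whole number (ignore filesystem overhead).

6,438,631

Capacity: 32 TB = 32,000,000,000,000 bytes
Per item: 4.97 MB = 4,970,000 bytes
⌊32,000,000,000,000 / 4,970,000⌋ = 6,438,631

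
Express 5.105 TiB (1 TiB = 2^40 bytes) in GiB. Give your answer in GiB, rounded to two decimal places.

5.105 TiB × 1,099,511,627,776 bytes/TiB = 5,613,006,859,796.48 bytes
1 GiB = 1,073,741,824 bytes
5,613,006,859,796.48 / 1,073,741,824 = 5,227.52 GiB

5,227.52 GiB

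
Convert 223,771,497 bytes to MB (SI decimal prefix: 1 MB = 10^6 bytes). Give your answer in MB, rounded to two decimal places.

223,771,497 bytes given.
1 MB = 10^6 bytes = 1,000,000 bytes
223,771,497 / 1,000,000 = 223.77 MB

223.77 MB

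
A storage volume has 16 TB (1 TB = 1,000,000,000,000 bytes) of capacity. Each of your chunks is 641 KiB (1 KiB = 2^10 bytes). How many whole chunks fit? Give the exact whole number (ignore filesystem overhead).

24,375,975

Capacity: 16 TB = 16,000,000,000,000 bytes
Per item: 641 KiB = 656,384 bytes
⌊16,000,000,000,000 / 656,384⌋ = 24,375,975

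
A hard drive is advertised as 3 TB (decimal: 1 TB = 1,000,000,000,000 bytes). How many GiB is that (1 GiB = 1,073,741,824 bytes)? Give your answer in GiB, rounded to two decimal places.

2,793.97 GiB

3 TB × 1,000,000,000,000 bytes/TB = 3,000,000,000,000 bytes
1 GiB = 1,073,741,824 bytes
3,000,000,000,000 / 1,073,741,824 = 2,793.97 GiB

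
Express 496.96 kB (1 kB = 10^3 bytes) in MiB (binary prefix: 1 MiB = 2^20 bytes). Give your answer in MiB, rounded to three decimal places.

0.474 MiB

496.96 kB × 1,000 bytes/kB = 496,960 bytes
1 MiB = 1,048,576 bytes
496,960 / 1,048,576 = 0.474 MiB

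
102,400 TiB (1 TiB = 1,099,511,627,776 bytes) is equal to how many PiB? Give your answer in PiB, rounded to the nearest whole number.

102,400 TiB = 102,400 × 2^40 bytes = 112,589,990,684,262,400 bytes
1 PiB = 2^50 bytes = 1,125,899,906,842,624 bytes
112,589,990,684,262,400 / 1,125,899,906,842,624 = 100 PiB

100 PiB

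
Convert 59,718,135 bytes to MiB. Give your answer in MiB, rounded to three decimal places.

56.952 MiB

59,718,135 bytes given.
1 MiB = 2^20 bytes = 1,048,576 bytes
59,718,135 / 1,048,576 = 56.952 MiB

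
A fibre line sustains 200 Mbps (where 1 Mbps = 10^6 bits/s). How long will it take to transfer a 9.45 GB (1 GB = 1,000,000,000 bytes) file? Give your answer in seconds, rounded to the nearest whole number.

378 seconds

9.45 GB = 9,450,000,000 bytes = 75,600,000,000 bits
200 Mbps = 200,000,000 bits/s
time = 75,600,000,000 / 200,000,000 = 378 s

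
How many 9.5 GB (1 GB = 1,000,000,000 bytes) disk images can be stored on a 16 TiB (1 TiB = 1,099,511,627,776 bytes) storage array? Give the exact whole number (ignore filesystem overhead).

Capacity: 16 TiB = 17,592,186,044,416 bytes
Per item: 9.5 GB = 9,500,000,000 bytes
⌊17,592,186,044,416 / 9,500,000,000⌋ = 1,851

1,851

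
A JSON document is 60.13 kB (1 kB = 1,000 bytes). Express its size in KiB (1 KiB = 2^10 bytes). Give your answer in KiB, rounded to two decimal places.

58.72 KiB

60.13 kB = 60.13 × 10^3 bytes = 60,130 bytes
1 KiB = 1,024 bytes
60,130 / 1,024 = 58.72 KiB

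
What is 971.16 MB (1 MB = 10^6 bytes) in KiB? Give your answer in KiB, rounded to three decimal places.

948,398.438 KiB

971.16 MB = 971.16 × 10^6 bytes = 971,160,000 bytes
1 KiB = 1,024 bytes
971,160,000 / 1,024 = 948,398.438 KiB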